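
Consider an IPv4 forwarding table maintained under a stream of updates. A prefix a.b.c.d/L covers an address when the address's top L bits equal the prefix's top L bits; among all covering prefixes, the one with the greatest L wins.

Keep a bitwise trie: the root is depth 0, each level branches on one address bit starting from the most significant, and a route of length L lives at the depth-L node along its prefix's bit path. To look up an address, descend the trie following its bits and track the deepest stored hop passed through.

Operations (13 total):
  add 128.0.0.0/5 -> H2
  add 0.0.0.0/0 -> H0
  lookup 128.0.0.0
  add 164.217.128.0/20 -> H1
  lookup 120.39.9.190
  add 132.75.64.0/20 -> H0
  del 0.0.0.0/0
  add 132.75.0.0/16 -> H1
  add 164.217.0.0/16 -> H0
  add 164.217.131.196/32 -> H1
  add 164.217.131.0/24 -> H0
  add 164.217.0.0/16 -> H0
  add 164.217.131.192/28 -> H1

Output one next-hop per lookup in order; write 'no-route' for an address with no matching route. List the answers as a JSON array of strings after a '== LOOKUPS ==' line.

Apply in order:
  add 128.0.0.0/5 -> H2 at depth 5
  add 0.0.0.0/0 -> H0 at depth 0
  ? 128.0.0.0  path d0:H0→d1:-→d2:-→d3:-→d4:-→d5:H2  best=H2
  add 164.217.128.0/20 -> H1 at depth 20
  ? 120.39.9.190  path d0:H0  best=H0
  add 132.75.64.0/20 -> H0 at depth 20
  del 0.0.0.0/0 (clear depth 0)
  add 132.75.0.0/16 -> H1 at depth 16
  add 164.217.0.0/16 -> H0 at depth 16
  add 164.217.131.196/32 -> H1 at depth 32
  add 164.217.131.0/24 -> H0 at depth 24
  add 164.217.0.0/16 -> H0 at depth 16
  add 164.217.131.192/28 -> H1 at depth 28

== LOOKUPS ==
["H2","H0"]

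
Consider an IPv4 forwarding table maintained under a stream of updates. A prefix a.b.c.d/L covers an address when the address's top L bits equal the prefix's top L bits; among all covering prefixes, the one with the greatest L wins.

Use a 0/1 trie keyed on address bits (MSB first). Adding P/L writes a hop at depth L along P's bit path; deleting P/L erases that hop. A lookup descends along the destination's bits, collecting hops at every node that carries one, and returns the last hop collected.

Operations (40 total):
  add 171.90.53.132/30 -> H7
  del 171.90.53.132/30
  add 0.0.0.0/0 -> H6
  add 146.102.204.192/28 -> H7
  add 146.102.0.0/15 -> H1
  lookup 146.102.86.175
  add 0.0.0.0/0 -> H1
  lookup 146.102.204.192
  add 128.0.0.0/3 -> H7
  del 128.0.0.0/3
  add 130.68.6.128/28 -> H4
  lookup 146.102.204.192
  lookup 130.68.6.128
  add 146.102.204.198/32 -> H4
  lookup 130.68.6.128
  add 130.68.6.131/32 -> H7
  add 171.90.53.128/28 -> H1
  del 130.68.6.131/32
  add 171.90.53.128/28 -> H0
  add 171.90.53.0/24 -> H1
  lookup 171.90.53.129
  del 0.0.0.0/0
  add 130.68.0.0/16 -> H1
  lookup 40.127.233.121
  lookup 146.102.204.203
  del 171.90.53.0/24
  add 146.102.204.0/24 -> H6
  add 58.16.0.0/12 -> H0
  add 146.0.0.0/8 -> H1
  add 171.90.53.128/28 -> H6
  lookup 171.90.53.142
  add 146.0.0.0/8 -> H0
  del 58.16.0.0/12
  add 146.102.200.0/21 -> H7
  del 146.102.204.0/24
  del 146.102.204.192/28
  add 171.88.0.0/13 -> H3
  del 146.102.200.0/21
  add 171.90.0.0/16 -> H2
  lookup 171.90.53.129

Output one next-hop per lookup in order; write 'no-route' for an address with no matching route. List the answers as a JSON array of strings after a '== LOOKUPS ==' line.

Trace:
  + 171.90.53.132/30 (H7) depth=30
  del 171.90.53.132/30 (clear depth 30)
  + 0.0.0.0/0 (H6) depth=0
  + 146.102.204.192/28 (H7) depth=28
  + 146.102.0.0/15 (H1) depth=15
  lookup 146.102.86.175: bits 1001001001100110 walk d0:H6→d1:-→d2:-→d3:-→d4:-→d5:-→d6:-→d7:-→d8:-→d9:-→d10:-→d11:-→d12:-→d13:-→d14:-→d15:H1→d16:- -> H1
  + 0.0.0.0/0 (H1) depth=0
  lookup 146.102.204.192: bits 1001001001100110110011001100 walk d0:H1→d1:-→d2:-→d3:-→d4:-→d5:-→d6:-→d7:-→d8:-→d9:-→d10:-→d11:-→d12:-→d13:-→d14:-→d15:H1→d16:-→d17:-→d18:-→d19:-→d20:-→d21:-→d22:-→d23:-→d24:-→d25:-→d26:-→d27:-→d28:H7 -> H7
  + 128.0.0.0/3 (H7) depth=3
  del 128.0.0.0/3 (clear depth 3)
  + 130.68.6.128/28 (H4) depth=28
  lookup 146.102.204.192: bits 1001001001100110110011001100 walk d0:H1→d1:-→d2:-→d3:-→d4:-→d5:-→d6:-→d7:-→d8:-→d9:-→d10:-→d11:-→d12:-→d13:-→d14:-→d15:H1→d16:-→d17:-→d18:-→d19:-→d20:-→d21:-→d22:-→d23:-→d24:-→d25:-→d26:-→d27:-→d28:H7 -> H7
  lookup 130.68.6.128: bits 1000001001000100000001101000 walk d0:H1→d1:-→d2:-→d3:-→d4:-→d5:-→d6:-→d7:-→d8:-→d9:-→d10:-→d11:-→d12:-→d13:-→d14:-→d15:-→d16:-→d17:-→d18:-→d19:-→d20:-→d21:-→d22:-→d23:-→d24:-→d25:-→d26:-→d27:-→d28:H4 -> H4
  + 146.102.204.198/32 (H4) depth=32
  lookup 130.68.6.128: bits 1000001001000100000001101000 walk d0:H1→d1:-→d2:-→d3:-→d4:-→d5:-→d6:-→d7:-→d8:-→d9:-→d10:-→d11:-→d12:-→d13:-→d14:-→d15:-→d16:-→d17:-→d18:-→d19:-→d20:-→d21:-→d22:-→d23:-→d24:-→d25:-→d26:-→d27:-→d28:H4 -> H4
  + 130.68.6.131/32 (H7) depth=32
  + 171.90.53.128/28 (H1) depth=28
  del 130.68.6.131/32 (clear depth 32)
  + 171.90.53.128/28 (H0) depth=28
  + 171.90.53.0/24 (H1) depth=24
  lookup 171.90.53.129: bits 10101011010110100011010110000 walk d0:H1→d1:-→d2:-→d3:-→d4:-→d5:-→d6:-→d7:-→d8:-→d9:-→d10:-→d11:-→d12:-→d13:-→d14:-→d15:-→d16:-→d17:-→d18:-→d19:-→d20:-→d21:-→d22:-→d23:-→d24:H1→d25:-→d26:-→d27:-→d28:H0→d29:- -> H0
  del 0.0.0.0/0 (clear depth 0)
  + 130.68.0.0/16 (H1) depth=16
  lookup 40.127.233.121: bits ε walk d0:- -> no-route
  lookup 146.102.204.203: bits 1001001001100110110011001100 walk d0:-→d1:-→d2:-→d3:-→d4:-→d5:-→d6:-→d7:-→d8:-→d9:-→d10:-→d11:-→d12:-→d13:-→d14:-→d15:H1→d16:-→d17:-→d18:-→d19:-→d20:-→d21:-→d22:-→d23:-→d24:-→d25:-→d26:-→d27:-→d28:H7 -> H7
  del 171.90.53.0/24 (clear depth 24)
  + 146.102.204.0/24 (H6) depth=24
  + 58.16.0.0/12 (H0) depth=12
  + 146.0.0.0/8 (H1) depth=8
  + 171.90.53.128/28 (H6) depth=28
  lookup 171.90.53.142: bits 1010101101011010001101011000 walk d0:-→d1:-→d2:-→d3:-→d4:-→d5:-→d6:-→d7:-→d8:-→d9:-→d10:-→d11:-→d12:-→d13:-→d14:-→d15:-→d16:-→d17:-→d18:-→d19:-→d20:-→d21:-→d22:-→d23:-→d24:-→d25:-→d26:-→d27:-→d28:H6 -> H6
  + 146.0.0.0/8 (H0) depth=8
  del 58.16.0.0/12 (clear depth 12)
  + 146.102.200.0/21 (H7) depth=21
  del 146.102.204.0/24 (clear depth 24)
  del 146.102.204.192/28 (clear depth 28)
  + 171.88.0.0/13 (H3) depth=13
  del 146.102.200.0/21 (clear depth 21)
  + 171.90.0.0/16 (H2) depth=16
  lookup 171.90.53.129: bits 10101011010110100011010110000 walk d0:-→d1:-→d2:-→d3:-→d4:-→d5:-→d6:-→d7:-→d8:-→d9:-→d10:-→d11:-→d12:-→d13:H3→d14:-→d15:-→d16:H2→d17:-→d18:-→d19:-→d20:-→d21:-→d22:-→d23:-→d24:-→d25:-→d26:-→d27:-→d28:H6→d29:- -> H6

== LOOKUPS ==
["H1","H7","H7","H4","H4","H0","no-route","H7","H6","H6"]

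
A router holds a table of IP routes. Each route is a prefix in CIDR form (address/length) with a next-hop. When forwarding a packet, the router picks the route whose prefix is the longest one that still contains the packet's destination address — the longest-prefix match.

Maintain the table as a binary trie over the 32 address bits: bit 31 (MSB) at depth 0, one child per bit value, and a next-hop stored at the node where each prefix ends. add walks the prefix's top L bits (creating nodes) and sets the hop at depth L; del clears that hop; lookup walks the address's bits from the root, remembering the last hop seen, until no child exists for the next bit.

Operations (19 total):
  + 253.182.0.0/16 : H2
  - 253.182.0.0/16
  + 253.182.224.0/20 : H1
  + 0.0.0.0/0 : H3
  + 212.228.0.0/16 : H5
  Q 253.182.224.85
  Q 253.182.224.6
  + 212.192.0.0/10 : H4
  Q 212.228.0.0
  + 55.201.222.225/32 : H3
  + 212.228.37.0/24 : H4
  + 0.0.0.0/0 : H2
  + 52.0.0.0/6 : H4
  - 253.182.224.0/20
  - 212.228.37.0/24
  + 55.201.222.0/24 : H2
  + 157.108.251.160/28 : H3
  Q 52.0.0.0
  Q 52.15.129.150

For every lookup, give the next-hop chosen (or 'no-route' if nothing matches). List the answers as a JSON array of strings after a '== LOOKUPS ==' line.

Process each operation:
  + 253.182.0.0/16 (H2) depth=16
  del 253.182.0.0/16 (clear depth 16)
  + 253.182.224.0/20 (H1) depth=20
  + 0.0.0.0/0 (H3) depth=0
  + 212.228.0.0/16 (H5) depth=16
  ? 253.182.224.85  path d0:H3→d1:-→d2:-→d3:-→d4:-→d5:-→d6:-→d7:-→d8:-→d9:-→d10:-→d11:-→d12:-→d13:-→d14:-→d15:-→d16:-→d17:-→d18:-→d19:-→d20:H1  best=H1
  ? 253.182.224.6  path d0:H3→d1:-→d2:-→d3:-→d4:-→d5:-→d6:-→d7:-→d8:-→d9:-→d10:-→d11:-→d12:-→d13:-→d14:-→d15:-→d16:-→d17:-→d18:-→d19:-→d20:H1  best=H1
  + 212.192.0.0/10 (H4) depth=10
  ? 212.228.0.0  path d0:H3→d1:-→d2:-→d3:-→d4:-→d5:-→d6:-→d7:-→d8:-→d9:-→d10:H4→d11:-→d12:-→d13:-→d14:-→d15:-→d16:H5  best=H5
  + 55.201.222.225/32 (H3) depth=32
  + 212.228.37.0/24 (H4) depth=24
  + 0.0.0.0/0 (H2) depth=0
  + 52.0.0.0/6 (H4) depth=6
  del 253.182.224.0/20 (clear depth 20)
  del 212.228.37.0/24 (clear depth 24)
  + 55.201.222.0/24 (H2) depth=24
  + 157.108.251.160/28 (H3) depth=28
  ? 52.0.0.0  path d0:H2→d1:-→d2:-→d3:-→d4:-→d5:-→d6:H4  best=H4
  ? 52.15.129.150  path d0:H2→d1:-→d2:-→d3:-→d4:-→d5:-→d6:H4  best=H4

== LOOKUPS ==
["H1","H1","H5","H4","H4"]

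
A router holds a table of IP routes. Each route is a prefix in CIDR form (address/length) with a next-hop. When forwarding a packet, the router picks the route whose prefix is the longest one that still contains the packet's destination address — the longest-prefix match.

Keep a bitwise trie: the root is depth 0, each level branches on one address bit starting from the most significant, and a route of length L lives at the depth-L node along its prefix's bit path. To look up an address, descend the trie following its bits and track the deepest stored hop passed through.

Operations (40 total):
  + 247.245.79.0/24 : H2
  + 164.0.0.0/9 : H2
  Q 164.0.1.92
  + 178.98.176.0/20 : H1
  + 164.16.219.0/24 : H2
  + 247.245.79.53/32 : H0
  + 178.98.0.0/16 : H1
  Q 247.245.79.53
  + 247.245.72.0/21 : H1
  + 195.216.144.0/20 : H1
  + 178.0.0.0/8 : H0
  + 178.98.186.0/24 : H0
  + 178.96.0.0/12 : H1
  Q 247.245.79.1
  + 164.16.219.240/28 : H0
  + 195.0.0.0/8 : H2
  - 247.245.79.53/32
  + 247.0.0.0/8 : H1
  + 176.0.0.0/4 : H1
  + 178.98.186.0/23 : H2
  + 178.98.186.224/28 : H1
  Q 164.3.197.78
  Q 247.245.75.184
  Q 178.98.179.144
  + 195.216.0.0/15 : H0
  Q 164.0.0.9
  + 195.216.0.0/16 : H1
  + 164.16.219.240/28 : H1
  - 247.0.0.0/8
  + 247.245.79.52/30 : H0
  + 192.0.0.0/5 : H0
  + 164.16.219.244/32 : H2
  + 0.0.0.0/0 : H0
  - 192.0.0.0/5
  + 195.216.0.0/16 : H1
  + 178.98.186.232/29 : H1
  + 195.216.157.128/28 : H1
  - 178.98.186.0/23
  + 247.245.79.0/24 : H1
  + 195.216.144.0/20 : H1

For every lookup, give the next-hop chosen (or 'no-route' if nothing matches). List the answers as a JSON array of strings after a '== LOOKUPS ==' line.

Process each operation:
  add 247.245.79.0/24 -> H2 at depth 24
  add 164.0.0.0/9 -> H2 at depth 9
  ? 164.0.1.92  path d0:-→d1:-→d2:-→d3:-→d4:-→d5:-→d6:-→d7:-→d8:-→d9:H2  best=H2
  add 178.98.176.0/20 -> H1 at depth 20
  add 164.16.219.0/24 -> H2 at depth 24
  add 247.245.79.53/32 -> H0 at depth 32
  add 178.98.0.0/16 -> H1 at depth 16
  ? 247.245.79.53  path d0:-→d1:-→d2:-→d3:-→d4:-→d5:-→d6:-→d7:-→d8:-→d9:-→d10:-→d11:-→d12:-→d13:-→d14:-→d15:-→d16:-→d17:-→d18:-→d19:-→d20:-→d21:-→d22:-→d23:-→d24:H2→d25:-→d26:-→d27:-→d28:-→d29:-→d30:-→d31:-→d32:H0  best=H0
  add 247.245.72.0/21 -> H1 at depth 21
  add 195.216.144.0/20 -> H1 at depth 20
  add 178.0.0.0/8 -> H0 at depth 8
  add 178.98.186.0/24 -> H0 at depth 24
  add 178.96.0.0/12 -> H1 at depth 12
  ? 247.245.79.1  path d0:-→d1:-→d2:-→d3:-→d4:-→d5:-→d6:-→d7:-→d8:-→d9:-→d10:-→d11:-→d12:-→d13:-→d14:-→d15:-→d16:-→d17:-→d18:-→d19:-→d20:-→d21:H1→d22:-→d23:-→d24:H2→d25:-→d26:-  best=H2
  add 164.16.219.240/28 -> H0 at depth 28
  add 195.0.0.0/8 -> H2 at depth 8
  del 247.245.79.53/32 (clear depth 32)
  add 247.0.0.0/8 -> H1 at depth 8
  add 176.0.0.0/4 -> H1 at depth 4
  add 178.98.186.0/23 -> H2 at depth 23
  add 178.98.186.224/28 -> H1 at depth 28
  ? 164.3.197.78  path d0:-→d1:-→d2:-→d3:-→d4:-→d5:-→d6:-→d7:-→d8:-→d9:H2→d10:-→d11:-  best=H2
  ? 247.245.75.184  path d0:-→d1:-→d2:-→d3:-→d4:-→d5:-→d6:-→d7:-→d8:H1→d9:-→d10:-→d11:-→d12:-→d13:-→d14:-→d15:-→d16:-→d17:-→d18:-→d19:-→d20:-→d21:H1  best=H1
  ? 178.98.179.144  path d0:-→d1:-→d2:-→d3:-→d4:H1→d5:-→d6:-→d7:-→d8:H0→d9:-→d10:-→d11:-→d12:H1→d13:-→d14:-→d15:-→d16:H1→d17:-→d18:-→d19:-→d20:H1  best=H1
  add 195.216.0.0/15 -> H0 at depth 15
  ? 164.0.0.9  path d0:-→d1:-→d2:-→d3:-→d4:-→d5:-→d6:-→d7:-→d8:-→d9:H2→d10:-→d11:-  best=H2
  add 195.216.0.0/16 -> H1 at depth 16
  add 164.16.219.240/28 -> H1 at depth 28
  del 247.0.0.0/8 (clear depth 8)
  add 247.245.79.52/30 -> H0 at depth 30
  add 192.0.0.0/5 -> H0 at depth 5
  add 164.16.219.244/32 -> H2 at depth 32
  add 0.0.0.0/0 -> H0 at depth 0
  del 192.0.0.0/5 (clear depth 5)
  add 195.216.0.0/16 -> H1 at depth 16
  add 178.98.186.232/29 -> H1 at depth 29
  add 195.216.157.128/28 -> H1 at depth 28
  del 178.98.186.0/23 (clear depth 23)
  add 247.245.79.0/24 -> H1 at depth 24
  add 195.216.144.0/20 -> H1 at depth 20

== LOOKUPS ==
["H2","H0","H2","H2","H1","H1","H2"]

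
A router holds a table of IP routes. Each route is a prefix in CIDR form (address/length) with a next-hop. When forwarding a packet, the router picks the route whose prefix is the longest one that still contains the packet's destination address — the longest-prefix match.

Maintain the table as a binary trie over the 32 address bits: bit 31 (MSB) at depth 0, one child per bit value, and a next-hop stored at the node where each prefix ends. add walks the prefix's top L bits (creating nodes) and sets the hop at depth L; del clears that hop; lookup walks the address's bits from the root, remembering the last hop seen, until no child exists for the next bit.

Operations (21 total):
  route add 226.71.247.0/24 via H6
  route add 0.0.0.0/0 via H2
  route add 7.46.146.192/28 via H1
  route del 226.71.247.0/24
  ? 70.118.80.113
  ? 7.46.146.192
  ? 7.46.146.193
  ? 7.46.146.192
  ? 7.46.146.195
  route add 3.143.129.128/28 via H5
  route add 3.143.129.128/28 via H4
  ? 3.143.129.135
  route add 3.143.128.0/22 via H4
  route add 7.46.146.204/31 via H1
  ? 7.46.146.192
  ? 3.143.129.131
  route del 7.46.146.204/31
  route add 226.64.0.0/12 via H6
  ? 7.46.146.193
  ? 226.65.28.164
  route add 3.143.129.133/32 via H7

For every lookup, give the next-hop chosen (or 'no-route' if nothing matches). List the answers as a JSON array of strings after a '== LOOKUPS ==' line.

Process each operation:
  + 226.71.247.0/24 (H6) depth=24
  + 0.0.0.0/0 (H2) depth=0
  + 7.46.146.192/28 (H1) depth=28
  - 226.71.247.0/24 clear@24
  lookup 70.118.80.113: bits 0 walk d0:H2→d1:- -> H2
  lookup 7.46.146.192: bits 0000011100101110100100101100 walk d0:H2→d1:-→d2:-→d3:-→d4:-→d5:-→d6:-→d7:-→d8:-→d9:-→d10:-→d11:-→d12:-→d13:-→d14:-→d15:-→d16:-→d17:-→d18:-→d19:-→d20:-→d21:-→d22:-→d23:-→d24:-→d25:-→d26:-→d27:-→d28:H1 -> H1
  lookup 7.46.146.193: bits 0000011100101110100100101100 walk d0:H2→d1:-→d2:-→d3:-→d4:-→d5:-→d6:-→d7:-→d8:-→d9:-→d10:-→d11:-→d12:-→d13:-→d14:-→d15:-→d16:-→d17:-→d18:-→d19:-→d20:-→d21:-→d22:-→d23:-→d24:-→d25:-→d26:-→d27:-→d28:H1 -> H1
  lookup 7.46.146.192: bits 0000011100101110100100101100 walk d0:H2→d1:-→d2:-→d3:-→d4:-→d5:-→d6:-→d7:-→d8:-→d9:-→d10:-→d11:-→d12:-→d13:-→d14:-→d15:-→d16:-→d17:-→d18:-→d19:-→d20:-→d21:-→d22:-→d23:-→d24:-→d25:-→d26:-→d27:-→d28:H1 -> H1
  lookup 7.46.146.195: bits 0000011100101110100100101100 walk d0:H2→d1:-→d2:-→d3:-→d4:-→d5:-→d6:-→d7:-→d8:-→d9:-→d10:-→d11:-→d12:-→d13:-→d14:-→d15:-→d16:-→d17:-→d18:-→d19:-→d20:-→d21:-→d22:-→d23:-→d24:-→d25:-→d26:-→d27:-→d28:H1 -> H1
  + 3.143.129.128/28 (H5) depth=28
  + 3.143.129.128/28 (H4) depth=28
  lookup 3.143.129.135: bits 0000001110001111100000011000 walk d0:H2→d1:-→d2:-→d3:-→d4:-→d5:-→d6:-→d7:-→d8:-→d9:-→d10:-→d11:-→d12:-→d13:-→d14:-→d15:-→d16:-→d17:-→d18:-→d19:-→d20:-→d21:-→d22:-→d23:-→d24:-→d25:-→d26:-→d27:-→d28:H4 -> H4
  + 3.143.128.0/22 (H4) depth=22
  + 7.46.146.204/31 (H1) depth=31
  lookup 7.46.146.192: bits 0000011100101110100100101100 walk d0:H2→d1:-→d2:-→d3:-→d4:-→d5:-→d6:-→d7:-→d8:-→d9:-→d10:-→d11:-→d12:-→d13:-→d14:-→d15:-→d16:-→d17:-→d18:-→d19:-→d20:-→d21:-→d22:-→d23:-→d24:-→d25:-→d26:-→d27:-→d28:H1 -> H1
  lookup 3.143.129.131: bits 0000001110001111100000011000 walk d0:H2→d1:-→d2:-→d3:-→d4:-→d5:-→d6:-→d7:-→d8:-→d9:-→d10:-→d11:-→d12:-→d13:-→d14:-→d15:-→d16:-→d17:-→d18:-→d19:-→d20:-→d21:-→d22:H4→d23:-→d24:-→d25:-→d26:-→d27:-→d28:H4 -> H4
  - 7.46.146.204/31 clear@31
  + 226.64.0.0/12 (H6) depth=12
  lookup 7.46.146.193: bits 0000011100101110100100101100 walk d0:H2→d1:-→d2:-→d3:-→d4:-→d5:-→d6:-→d7:-→d8:-→d9:-→d10:-→d11:-→d12:-→d13:-→d14:-→d15:-→d16:-→d17:-→d18:-→d19:-→d20:-→d21:-→d22:-→d23:-→d24:-→d25:-→d26:-→d27:-→d28:H1 -> H1
  lookup 226.65.28.164: bits 1110001001000 walk d0:H2→d1:-→d2:-→d3:-→d4:-→d5:-→d6:-→d7:-→d8:-→d9:-→d10:-→d11:-→d12:H6→d13:- -> H6
  + 3.143.129.133/32 (H7) depth=32

== LOOKUPS ==
["H2","H1","H1","H1","H1","H4","H1","H4","H1","H6"]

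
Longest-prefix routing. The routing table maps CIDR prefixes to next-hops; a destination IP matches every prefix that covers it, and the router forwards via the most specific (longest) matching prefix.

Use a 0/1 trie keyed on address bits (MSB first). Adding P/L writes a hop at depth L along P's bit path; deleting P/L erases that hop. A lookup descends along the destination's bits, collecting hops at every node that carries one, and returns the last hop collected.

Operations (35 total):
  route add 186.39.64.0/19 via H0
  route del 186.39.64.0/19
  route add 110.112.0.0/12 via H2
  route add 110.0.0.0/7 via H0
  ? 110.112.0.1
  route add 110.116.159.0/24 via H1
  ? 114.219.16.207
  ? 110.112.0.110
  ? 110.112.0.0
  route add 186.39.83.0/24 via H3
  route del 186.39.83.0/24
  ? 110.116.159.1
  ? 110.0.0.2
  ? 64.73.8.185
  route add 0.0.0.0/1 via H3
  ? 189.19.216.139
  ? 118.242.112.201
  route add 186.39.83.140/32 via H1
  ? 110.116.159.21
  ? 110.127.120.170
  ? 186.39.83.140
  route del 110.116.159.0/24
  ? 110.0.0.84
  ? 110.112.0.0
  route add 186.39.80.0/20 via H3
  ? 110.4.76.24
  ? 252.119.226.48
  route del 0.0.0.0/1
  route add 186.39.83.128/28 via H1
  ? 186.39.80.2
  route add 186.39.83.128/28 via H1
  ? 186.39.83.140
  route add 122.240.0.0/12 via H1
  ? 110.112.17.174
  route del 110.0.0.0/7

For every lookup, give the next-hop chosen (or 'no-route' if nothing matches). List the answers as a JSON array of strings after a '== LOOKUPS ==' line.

Process each operation:
  + 186.39.64.0/19 (H0) depth=19
  - 186.39.64.0/19 clear@19
  + 110.112.0.0/12 (H2) depth=12
  + 110.0.0.0/7 (H0) depth=7
  ? 110.112.0.1  path d0:-→d1:-→d2:-→d3:-→d4:-→d5:-→d6:-→d7:H0→d8:-→d9:-→d10:-→d11:-→d12:H2  best=H2
  + 110.116.159.0/24 (H1) depth=24
  ? 114.219.16.207  path d0:-→d1:-→d2:-→d3:-  best=no-route
  ? 110.112.0.110  path d0:-→d1:-→d2:-→d3:-→d4:-→d5:-→d6:-→d7:H0→d8:-→d9:-→d10:-→d11:-→d12:H2→d13:-  best=H2
  ? 110.112.0.0  path d0:-→d1:-→d2:-→d3:-→d4:-→d5:-→d6:-→d7:H0→d8:-→d9:-→d10:-→d11:-→d12:H2→d13:-  best=H2
  + 186.39.83.0/24 (H3) depth=24
  - 186.39.83.0/24 clear@24
  ? 110.116.159.1  path d0:-→d1:-→d2:-→d3:-→d4:-→d5:-→d6:-→d7:H0→d8:-→d9:-→d10:-→d11:-→d12:H2→d13:-→d14:-→d15:-→d16:-→d17:-→d18:-→d19:-→d20:-→d21:-→d22:-→d23:-→d24:H1  best=H1
  ? 110.0.0.2  path d0:-→d1:-→d2:-→d3:-→d4:-→d5:-→d6:-→d7:H0→d8:-→d9:-  best=H0
  ? 64.73.8.185  path d0:-→d1:-→d2:-  best=no-route
  + 0.0.0.0/1 (H3) depth=1
  ? 189.19.216.139  path d0:-→d1:-→d2:-→d3:-→d4:-→d5:-  best=no-route
  ? 118.242.112.201  path d0:-→d1:H3→d2:-→d3:-  best=H3
  + 186.39.83.140/32 (H1) depth=32
  ? 110.116.159.21  path d0:-→d1:H3→d2:-→d3:-→d4:-→d5:-→d6:-→d7:H0→d8:-→d9:-→d10:-→d11:-→d12:H2→d13:-→d14:-→d15:-→d16:-→d17:-→d18:-→d19:-→d20:-→d21:-→d22:-→d23:-→d24:H1  best=H1
  ? 110.127.120.170  path d0:-→d1:H3→d2:-→d3:-→d4:-→d5:-→d6:-→d7:H0→d8:-→d9:-→d10:-→d11:-→d12:H2  best=H2
  ? 186.39.83.140  path d0:-→d1:-→d2:-→d3:-→d4:-→d5:-→d6:-→d7:-→d8:-→d9:-→d10:-→d11:-→d12:-→d13:-→d14:-→d15:-→d16:-→d17:-→d18:-→d19:-→d20:-→d21:-→d22:-→d23:-→d24:-→d25:-→d26:-→d27:-→d28:-→d29:-→d30:-→d31:-→d32:H1  best=H1
  - 110.116.159.0/24 clear@24
  ? 110.0.0.84  path d0:-→d1:H3→d2:-→d3:-→d4:-→d5:-→d6:-→d7:H0→d8:-→d9:-  best=H0
  ? 110.112.0.0  path d0:-→d1:H3→d2:-→d3:-→d4:-→d5:-→d6:-→d7:H0→d8:-→d9:-→d10:-→d11:-→d12:H2→d13:-  best=H2
  + 186.39.80.0/20 (H3) depth=20
  ? 110.4.76.24  path d0:-→d1:H3→d2:-→d3:-→d4:-→d5:-→d6:-→d7:H0→d8:-→d9:-  best=H0
  ? 252.119.226.48  path d0:-→d1:-  best=no-route
  - 0.0.0.0/1 clear@1
  + 186.39.83.128/28 (H1) depth=28
  ? 186.39.80.2  path d0:-→d1:-→d2:-→d3:-→d4:-→d5:-→d6:-→d7:-→d8:-→d9:-→d10:-→d11:-→d12:-→d13:-→d14:-→d15:-→d16:-→d17:-→d18:-→d19:-→d20:H3→d21:-→d22:-  best=H3
  + 186.39.83.128/28 (H1) depth=28
  ? 186.39.83.140  path d0:-→d1:-→d2:-→d3:-→d4:-→d5:-→d6:-→d7:-→d8:-→d9:-→d10:-→d11:-→d12:-→d13:-→d14:-→d15:-→d16:-→d17:-→d18:-→d19:-→d20:H3→d21:-→d22:-→d23:-→d24:-→d25:-→d26:-→d27:-→d28:H1→d29:-→d30:-→d31:-→d32:H1  best=H1
  + 122.240.0.0/12 (H1) depth=12
  ? 110.112.17.174  path d0:-→d1:-→d2:-→d3:-→d4:-→d5:-→d6:-→d7:H0→d8:-→d9:-→d10:-→d11:-→d12:H2→d13:-  best=H2
  - 110.0.0.0/7 clear@7

== LOOKUPS ==
["H2","no-route","H2","H2","H1","H0","no-route","no-route","H3","H1","H2","H1","H0","H2","H0","no-route","H3","H1","H2"]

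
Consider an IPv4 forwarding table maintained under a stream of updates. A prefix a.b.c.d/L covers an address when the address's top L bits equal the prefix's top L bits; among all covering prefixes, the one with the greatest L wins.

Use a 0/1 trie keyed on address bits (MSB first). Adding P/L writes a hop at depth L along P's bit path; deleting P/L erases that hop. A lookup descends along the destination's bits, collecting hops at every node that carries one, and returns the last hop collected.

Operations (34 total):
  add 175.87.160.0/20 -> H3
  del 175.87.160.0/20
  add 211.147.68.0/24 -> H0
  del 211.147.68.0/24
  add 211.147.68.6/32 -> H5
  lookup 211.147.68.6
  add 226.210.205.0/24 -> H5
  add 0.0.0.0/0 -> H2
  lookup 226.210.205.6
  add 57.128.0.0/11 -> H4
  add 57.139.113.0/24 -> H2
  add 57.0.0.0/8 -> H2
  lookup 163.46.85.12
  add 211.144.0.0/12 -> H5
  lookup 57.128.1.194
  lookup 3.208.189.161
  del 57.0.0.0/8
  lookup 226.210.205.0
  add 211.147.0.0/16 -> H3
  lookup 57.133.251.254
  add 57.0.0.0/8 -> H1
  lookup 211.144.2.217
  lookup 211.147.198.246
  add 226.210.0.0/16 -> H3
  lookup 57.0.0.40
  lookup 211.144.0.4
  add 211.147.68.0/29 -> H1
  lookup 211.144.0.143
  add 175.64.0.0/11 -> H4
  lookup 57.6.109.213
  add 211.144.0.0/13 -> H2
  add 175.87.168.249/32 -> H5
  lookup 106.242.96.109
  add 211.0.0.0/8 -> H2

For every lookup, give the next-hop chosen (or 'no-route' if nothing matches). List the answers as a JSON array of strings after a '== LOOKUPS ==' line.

Apply in order:
  + 175.87.160.0/20 (H3) depth=20
  del 175.87.160.0/20 (clear depth 20)
  + 211.147.68.0/24 (H0) depth=24
  del 211.147.68.0/24 (clear depth 24)
  + 211.147.68.6/32 (H5) depth=32
  ? 211.147.68.6  path d0:-→d1:-→d2:-→d3:-→d4:-→d5:-→d6:-→d7:-→d8:-→d9:-→d10:-→d11:-→d12:-→d13:-→d14:-→d15:-→d16:-→d17:-→d18:-→d19:-→d20:-→d21:-→d22:-→d23:-→d24:-→d25:-→d26:-→d27:-→d28:-→d29:-→d30:-→d31:-→d32:H5  best=H5
  + 226.210.205.0/24 (H5) depth=24
  + 0.0.0.0/0 (H2) depth=0
  ? 226.210.205.6  path d0:H2→d1:-→d2:-→d3:-→d4:-→d5:-→d6:-→d7:-→d8:-→d9:-→d10:-→d11:-→d12:-→d13:-→d14:-→d15:-→d16:-→d17:-→d18:-→d19:-→d20:-→d21:-→d22:-→d23:-→d24:H5  best=H5
  + 57.128.0.0/11 (H4) depth=11
  + 57.139.113.0/24 (H2) depth=24
  + 57.0.0.0/8 (H2) depth=8
  ? 163.46.85.12  path d0:H2→d1:-→d2:-→d3:-→d4:-  best=H2
  + 211.144.0.0/12 (H5) depth=12
  ? 57.128.1.194  path d0:H2→d1:-→d2:-→d3:-→d4:-→d5:-→d6:-→d7:-→d8:H2→d9:-→d10:-→d11:H4→d12:-  best=H4
  ? 3.208.189.161  path d0:H2→d1:-→d2:-  best=H2
  del 57.0.0.0/8 (clear depth 8)
  ? 226.210.205.0  path d0:H2→d1:-→d2:-→d3:-→d4:-→d5:-→d6:-→d7:-→d8:-→d9:-→d10:-→d11:-→d12:-→d13:-→d14:-→d15:-→d16:-→d17:-→d18:-→d19:-→d20:-→d21:-→d22:-→d23:-→d24:H5  best=H5
  + 211.147.0.0/16 (H3) depth=16
  ? 57.133.251.254  path d0:H2→d1:-→d2:-→d3:-→d4:-→d5:-→d6:-→d7:-→d8:-→d9:-→d10:-→d11:H4→d12:-  best=H4
  + 57.0.0.0/8 (H1) depth=8
  ? 211.144.2.217  path d0:H2→d1:-→d2:-→d3:-→d4:-→d5:-→d6:-→d7:-→d8:-→d9:-→d10:-→d11:-→d12:H5→d13:-→d14:-  best=H5
  ? 211.147.198.246  path d0:H2→d1:-→d2:-→d3:-→d4:-→d5:-→d6:-→d7:-→d8:-→d9:-→d10:-→d11:-→d12:H5→d13:-→d14:-→d15:-→d16:H3  best=H3
  + 226.210.0.0/16 (H3) depth=16
  ? 57.0.0.40  path d0:H2→d1:-→d2:-→d3:-→d4:-→d5:-→d6:-→d7:-→d8:H1  best=H1
  ? 211.144.0.4  path d0:H2→d1:-→d2:-→d3:-→d4:-→d5:-→d6:-→d7:-→d8:-→d9:-→d10:-→d11:-→d12:H5→d13:-→d14:-  best=H5
  + 211.147.68.0/29 (H1) depth=29
  ? 211.144.0.143  path d0:H2→d1:-→d2:-→d3:-→d4:-→d5:-→d6:-→d7:-→d8:-→d9:-→d10:-→d11:-→d12:H5→d13:-→d14:-  best=H5
  + 175.64.0.0/11 (H4) depth=11
  ? 57.6.109.213  path d0:H2→d1:-→d2:-→d3:-→d4:-→d5:-→d6:-→d7:-→d8:H1  best=H1
  + 211.144.0.0/13 (H2) depth=13
  + 175.87.168.249/32 (H5) depth=32
  ? 106.242.96.109  path d0:H2→d1:-  best=H2
  + 211.0.0.0/8 (H2) depth=8

== LOOKUPS ==
["H5","H5","H2","H4","H2","H5","H4","H5","H3","H1","H5","H5","H1","H2"]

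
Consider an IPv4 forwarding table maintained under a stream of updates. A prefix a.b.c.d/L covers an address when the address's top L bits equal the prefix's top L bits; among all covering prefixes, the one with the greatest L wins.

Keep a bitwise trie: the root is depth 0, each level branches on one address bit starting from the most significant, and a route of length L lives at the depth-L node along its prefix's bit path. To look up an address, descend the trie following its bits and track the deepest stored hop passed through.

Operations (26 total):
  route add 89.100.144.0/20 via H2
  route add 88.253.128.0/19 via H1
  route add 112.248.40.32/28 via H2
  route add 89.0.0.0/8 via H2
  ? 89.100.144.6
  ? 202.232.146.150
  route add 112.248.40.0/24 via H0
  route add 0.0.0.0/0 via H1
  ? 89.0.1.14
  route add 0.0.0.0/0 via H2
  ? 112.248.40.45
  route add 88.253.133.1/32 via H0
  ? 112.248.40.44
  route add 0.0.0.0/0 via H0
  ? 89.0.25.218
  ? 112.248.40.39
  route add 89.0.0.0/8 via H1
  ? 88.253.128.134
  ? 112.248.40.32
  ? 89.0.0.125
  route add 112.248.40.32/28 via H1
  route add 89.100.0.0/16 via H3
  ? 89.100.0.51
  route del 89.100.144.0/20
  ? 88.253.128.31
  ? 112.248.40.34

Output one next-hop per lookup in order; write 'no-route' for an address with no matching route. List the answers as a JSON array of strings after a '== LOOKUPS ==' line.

Apply in order:
  + 89.100.144.0/20 (H2) depth=20
  + 88.253.128.0/19 (H1) depth=19
  + 112.248.40.32/28 (H2) depth=28
  + 89.0.0.0/8 (H2) depth=8
  Q 89.100.144.6: descend 01011001011001001001 ; hops seen [H2,H2] ; pick H2
  Q 202.232.146.150: descend ε ; hops seen [∅] ; pick no-route
  + 112.248.40.0/24 (H0) depth=24
  + 0.0.0.0/0 (H1) depth=0
  Q 89.0.1.14: descend 010110010 ; hops seen [H1,H2] ; pick H2
  + 0.0.0.0/0 (H2) depth=0
  Q 112.248.40.45: descend 0111000011111000001010000010 ; hops seen [H2,H0,H2] ; pick H2
  + 88.253.133.1/32 (H0) depth=32
  Q 112.248.40.44: descend 0111000011111000001010000010 ; hops seen [H2,H0,H2] ; pick H2
  + 0.0.0.0/0 (H0) depth=0
  Q 89.0.25.218: descend 010110010 ; hops seen [H0,H2] ; pick H2
  Q 112.248.40.39: descend 0111000011111000001010000010 ; hops seen [H0,H0,H2] ; pick H2
  + 89.0.0.0/8 (H1) depth=8
  Q 88.253.128.134: descend 010110001111110110000 ; hops seen [H0,H1] ; pick H1
  Q 112.248.40.32: descend 0111000011111000001010000010 ; hops seen [H0,H0,H2] ; pick H2
  Q 89.0.0.125: descend 010110010 ; hops seen [H0,H1] ; pick H1
  + 112.248.40.32/28 (H1) depth=28
  + 89.100.0.0/16 (H3) depth=16
  Q 89.100.0.51: descend 0101100101100100 ; hops seen [H0,H1,H3] ; pick H3
  - 89.100.144.0/20 clear@20
  Q 88.253.128.31: descend 010110001111110110000 ; hops seen [H0,H1] ; pick H1
  Q 112.248.40.34: descend 0111000011111000001010000010 ; hops seen [H0,H0,H1] ; pick H1

== LOOKUPS ==
["H2","no-route","H2","H2","H2","H2","H2","H1","H2","H1","H3","H1","H1"]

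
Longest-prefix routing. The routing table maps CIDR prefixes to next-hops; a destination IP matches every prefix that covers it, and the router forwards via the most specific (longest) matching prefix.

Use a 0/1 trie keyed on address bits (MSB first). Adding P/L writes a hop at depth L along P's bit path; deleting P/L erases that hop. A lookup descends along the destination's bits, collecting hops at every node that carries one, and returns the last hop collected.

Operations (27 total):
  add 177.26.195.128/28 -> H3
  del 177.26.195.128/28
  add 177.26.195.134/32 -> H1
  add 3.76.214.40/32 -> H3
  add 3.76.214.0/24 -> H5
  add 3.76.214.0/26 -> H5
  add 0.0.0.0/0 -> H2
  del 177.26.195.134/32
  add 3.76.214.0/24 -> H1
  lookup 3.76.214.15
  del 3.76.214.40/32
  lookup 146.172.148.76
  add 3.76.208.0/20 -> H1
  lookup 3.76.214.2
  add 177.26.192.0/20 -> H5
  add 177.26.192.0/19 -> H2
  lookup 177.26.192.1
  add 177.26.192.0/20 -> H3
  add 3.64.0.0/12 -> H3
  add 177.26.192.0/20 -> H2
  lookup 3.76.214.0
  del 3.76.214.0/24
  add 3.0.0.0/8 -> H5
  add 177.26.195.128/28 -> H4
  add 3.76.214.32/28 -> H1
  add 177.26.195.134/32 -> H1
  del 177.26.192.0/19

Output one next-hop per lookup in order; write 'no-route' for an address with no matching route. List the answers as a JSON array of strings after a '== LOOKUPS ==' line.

Process each operation:
  + 177.26.195.128/28 (H3) depth=28
  del 177.26.195.128/28 (clear depth 28)
  + 177.26.195.134/32 (H1) depth=32
  + 3.76.214.40/32 (H3) depth=32
  + 3.76.214.0/24 (H5) depth=24
  + 3.76.214.0/26 (H5) depth=26
  + 0.0.0.0/0 (H2) depth=0
  del 177.26.195.134/32 (clear depth 32)
  + 3.76.214.0/24 (H1) depth=24
  lookup 3.76.214.15: bits 00000011010011001101011000 walk d0:H2→d1:-→d2:-→d3:-→d4:-→d5:-→d6:-→d7:-→d8:-→d9:-→d10:-→d11:-→d12:-→d13:-→d14:-→d15:-→d16:-→d17:-→d18:-→d19:-→d20:-→d21:-→d22:-→d23:-→d24:H1→d25:-→d26:H5 -> H5
  del 3.76.214.40/32 (clear depth 32)
  lookup 146.172.148.76: bits 10 walk d0:H2→d1:-→d2:- -> H2
  + 3.76.208.0/20 (H1) depth=20
  lookup 3.76.214.2: bits 00000011010011001101011000 walk d0:H2→d1:-→d2:-→d3:-→d4:-→d5:-→d6:-→d7:-→d8:-→d9:-→d10:-→d11:-→d12:-→d13:-→d14:-→d15:-→d16:-→d17:-→d18:-→d19:-→d20:H1→d21:-→d22:-→d23:-→d24:H1→d25:-→d26:H5 -> H5
  + 177.26.192.0/20 (H5) depth=20
  + 177.26.192.0/19 (H2) depth=19
  lookup 177.26.192.1: bits 1011000100011010110000 walk d0:H2→d1:-→d2:-→d3:-→d4:-→d5:-→d6:-→d7:-→d8:-→d9:-→d10:-→d11:-→d12:-→d13:-→d14:-→d15:-→d16:-→d17:-→d18:-→d19:H2→d20:H5→d21:-→d22:- -> H5
  + 177.26.192.0/20 (H3) depth=20
  + 3.64.0.0/12 (H3) depth=12
  + 177.26.192.0/20 (H2) depth=20
  lookup 3.76.214.0: bits 00000011010011001101011000 walk d0:H2→d1:-→d2:-→d3:-→d4:-→d5:-→d6:-→d7:-→d8:-→d9:-→d10:-→d11:-→d12:H3→d13:-→d14:-→d15:-→d16:-→d17:-→d18:-→d19:-→d20:H1→d21:-→d22:-→d23:-→d24:H1→d25:-→d26:H5 -> H5
  del 3.76.214.0/24 (clear depth 24)
  + 3.0.0.0/8 (H5) depth=8
  + 177.26.195.128/28 (H4) depth=28
  + 3.76.214.32/28 (H1) depth=28
  + 177.26.195.134/32 (H1) depth=32
  del 177.26.192.0/19 (clear depth 19)

== LOOKUPS ==
["H5","H2","H5","H5","H5"]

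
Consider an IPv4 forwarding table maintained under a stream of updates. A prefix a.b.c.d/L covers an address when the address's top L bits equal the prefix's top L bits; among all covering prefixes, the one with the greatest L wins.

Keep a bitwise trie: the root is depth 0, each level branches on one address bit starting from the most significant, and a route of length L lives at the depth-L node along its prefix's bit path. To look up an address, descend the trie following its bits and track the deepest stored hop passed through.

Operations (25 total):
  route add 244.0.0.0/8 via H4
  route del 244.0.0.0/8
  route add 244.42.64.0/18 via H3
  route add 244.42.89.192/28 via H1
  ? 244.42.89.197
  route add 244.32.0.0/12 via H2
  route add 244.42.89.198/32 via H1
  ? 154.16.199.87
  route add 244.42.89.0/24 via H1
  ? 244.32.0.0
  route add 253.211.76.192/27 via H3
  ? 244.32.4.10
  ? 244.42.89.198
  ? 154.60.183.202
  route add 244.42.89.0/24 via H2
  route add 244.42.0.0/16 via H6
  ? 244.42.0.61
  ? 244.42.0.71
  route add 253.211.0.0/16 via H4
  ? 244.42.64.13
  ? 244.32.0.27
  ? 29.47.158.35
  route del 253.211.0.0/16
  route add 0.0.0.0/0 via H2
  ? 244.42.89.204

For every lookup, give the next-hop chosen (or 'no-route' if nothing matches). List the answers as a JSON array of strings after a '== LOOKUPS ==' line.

Trace:
  add 244.0.0.0/8 -> H4 at depth 8
  del 244.0.0.0/8 (clear depth 8)
  add 244.42.64.0/18 -> H3 at depth 18
  add 244.42.89.192/28 -> H1 at depth 28
  Q 244.42.89.197: descend 1111010000101010010110011100 ; hops seen [H3,H1] ; pick H1
  add 244.32.0.0/12 -> H2 at depth 12
  add 244.42.89.198/32 -> H1 at depth 32
  Q 154.16.199.87: descend 1 ; hops seen [∅] ; pick no-route
  add 244.42.89.0/24 -> H1 at depth 24
  Q 244.32.0.0: descend 111101000010 ; hops seen [H2] ; pick H2
  add 253.211.76.192/27 -> H3 at depth 27
  Q 244.32.4.10: descend 111101000010 ; hops seen [H2] ; pick H2
  Q 244.42.89.198: descend 11110100001010100101100111000110 ; hops seen [H2,H3,H1,H1,H1] ; pick H1
  Q 154.60.183.202: descend 1 ; hops seen [∅] ; pick no-route
  add 244.42.89.0/24 -> H2 at depth 24
  add 244.42.0.0/16 -> H6 at depth 16
  Q 244.42.0.61: descend 11110100001010100 ; hops seen [H2,H6] ; pick H6
  Q 244.42.0.71: descend 11110100001010100 ; hops seen [H2,H6] ; pick H6
  add 253.211.0.0/16 -> H4 at depth 16
  Q 244.42.64.13: descend 1111010000101010010 ; hops seen [H2,H6,H3] ; pick H3
  Q 244.32.0.27: descend 111101000010 ; hops seen [H2] ; pick H2
  Q 29.47.158.35: descend ε ; hops seen [∅] ; pick no-route
  del 253.211.0.0/16 (clear depth 16)
  add 0.0.0.0/0 -> H2 at depth 0
  Q 244.42.89.204: descend 1111010000101010010110011100 ; hops seen [H2,H2,H6,H3,H2,H1] ; pick H1

== LOOKUPS ==
["H1","no-route","H2","H2","H1","no-route","H6","H6","H3","H2","no-route","H1"]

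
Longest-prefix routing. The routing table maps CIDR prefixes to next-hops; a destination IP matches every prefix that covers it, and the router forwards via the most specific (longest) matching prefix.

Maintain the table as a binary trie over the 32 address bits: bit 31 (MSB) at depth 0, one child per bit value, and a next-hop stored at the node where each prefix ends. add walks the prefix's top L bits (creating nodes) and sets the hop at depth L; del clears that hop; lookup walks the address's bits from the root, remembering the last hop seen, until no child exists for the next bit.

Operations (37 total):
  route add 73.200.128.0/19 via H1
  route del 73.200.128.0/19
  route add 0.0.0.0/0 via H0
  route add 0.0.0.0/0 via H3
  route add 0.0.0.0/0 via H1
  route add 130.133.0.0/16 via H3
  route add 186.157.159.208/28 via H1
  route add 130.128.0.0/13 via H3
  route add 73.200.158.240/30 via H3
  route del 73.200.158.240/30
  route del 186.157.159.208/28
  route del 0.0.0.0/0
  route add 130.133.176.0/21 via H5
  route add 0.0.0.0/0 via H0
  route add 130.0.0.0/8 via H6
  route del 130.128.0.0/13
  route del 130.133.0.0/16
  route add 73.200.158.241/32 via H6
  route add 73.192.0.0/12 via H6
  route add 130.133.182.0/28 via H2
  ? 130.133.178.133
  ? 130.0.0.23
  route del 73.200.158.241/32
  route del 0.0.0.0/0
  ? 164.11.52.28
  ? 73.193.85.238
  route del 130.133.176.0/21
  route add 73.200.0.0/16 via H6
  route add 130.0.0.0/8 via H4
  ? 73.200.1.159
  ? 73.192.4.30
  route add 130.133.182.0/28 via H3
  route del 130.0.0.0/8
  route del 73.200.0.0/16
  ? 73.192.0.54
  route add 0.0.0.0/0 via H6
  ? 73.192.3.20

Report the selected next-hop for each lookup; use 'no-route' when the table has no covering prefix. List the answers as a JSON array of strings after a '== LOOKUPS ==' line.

Process each operation:
  add 73.200.128.0/19 -> H1 at depth 19
  del 73.200.128.0/19 (clear depth 19)
  add 0.0.0.0/0 -> H0 at depth 0
  add 0.0.0.0/0 -> H3 at depth 0
  add 0.0.0.0/0 -> H1 at depth 0
  add 130.133.0.0/16 -> H3 at depth 16
  add 186.157.159.208/28 -> H1 at depth 28
  add 130.128.0.0/13 -> H3 at depth 13
  add 73.200.158.240/30 -> H3 at depth 30
  del 73.200.158.240/30 (clear depth 30)
  del 186.157.159.208/28 (clear depth 28)
  del 0.0.0.0/0 (clear depth 0)
  add 130.133.176.0/21 -> H5 at depth 21
  add 0.0.0.0/0 -> H0 at depth 0
  add 130.0.0.0/8 -> H6 at depth 8
  del 130.128.0.0/13 (clear depth 13)
  del 130.133.0.0/16 (clear depth 16)
  add 73.200.158.241/32 -> H6 at depth 32
  add 73.192.0.0/12 -> H6 at depth 12
  add 130.133.182.0/28 -> H2 at depth 28
  ? 130.133.178.133  path d0:H0→d1:-→d2:-→d3:-→d4:-→d5:-→d6:-→d7:-→d8:H6→d9:-→d10:-→d11:-→d12:-→d13:-→d14:-→d15:-→d16:-→d17:-→d18:-→d19:-→d20:-→d21:H5  best=H5
  ? 130.0.0.23  path d0:H0→d1:-→d2:-→d3:-→d4:-→d5:-→d6:-→d7:-→d8:H6  best=H6
  del 73.200.158.241/32 (clear depth 32)
  del 0.0.0.0/0 (clear depth 0)
  ? 164.11.52.28  path d0:-→d1:-→d2:-→d3:-  best=no-route
  ? 73.193.85.238  path d0:-→d1:-→d2:-→d3:-→d4:-→d5:-→d6:-→d7:-→d8:-→d9:-→d10:-→d11:-→d12:H6  best=H6
  del 130.133.176.0/21 (clear depth 21)
  add 73.200.0.0/16 -> H6 at depth 16
  add 130.0.0.0/8 -> H4 at depth 8
  ? 73.200.1.159  path d0:-→d1:-→d2:-→d3:-→d4:-→d5:-→d6:-→d7:-→d8:-→d9:-→d10:-→d11:-→d12:H6→d13:-→d14:-→d15:-→d16:H6  best=H6
  ? 73.192.4.30  path d0:-→d1:-→d2:-→d3:-→d4:-→d5:-→d6:-→d7:-→d8:-→d9:-→d10:-→d11:-→d12:H6  best=H6
  add 130.133.182.0/28 -> H3 at depth 28
  del 130.0.0.0/8 (clear depth 8)
  del 73.200.0.0/16 (clear depth 16)
  ? 73.192.0.54  path d0:-→d1:-→d2:-→d3:-→d4:-→d5:-→d6:-→d7:-→d8:-→d9:-→d10:-→d11:-→d12:H6  best=H6
  add 0.0.0.0/0 -> H6 at depth 0
  ? 73.192.3.20  path d0:H6→d1:-→d2:-→d3:-→d4:-→d5:-→d6:-→d7:-→d8:-→d9:-→d10:-→d11:-→d12:H6  best=H6

== LOOKUPS ==
["H5","H6","no-route","H6","H6","H6","H6","H6"]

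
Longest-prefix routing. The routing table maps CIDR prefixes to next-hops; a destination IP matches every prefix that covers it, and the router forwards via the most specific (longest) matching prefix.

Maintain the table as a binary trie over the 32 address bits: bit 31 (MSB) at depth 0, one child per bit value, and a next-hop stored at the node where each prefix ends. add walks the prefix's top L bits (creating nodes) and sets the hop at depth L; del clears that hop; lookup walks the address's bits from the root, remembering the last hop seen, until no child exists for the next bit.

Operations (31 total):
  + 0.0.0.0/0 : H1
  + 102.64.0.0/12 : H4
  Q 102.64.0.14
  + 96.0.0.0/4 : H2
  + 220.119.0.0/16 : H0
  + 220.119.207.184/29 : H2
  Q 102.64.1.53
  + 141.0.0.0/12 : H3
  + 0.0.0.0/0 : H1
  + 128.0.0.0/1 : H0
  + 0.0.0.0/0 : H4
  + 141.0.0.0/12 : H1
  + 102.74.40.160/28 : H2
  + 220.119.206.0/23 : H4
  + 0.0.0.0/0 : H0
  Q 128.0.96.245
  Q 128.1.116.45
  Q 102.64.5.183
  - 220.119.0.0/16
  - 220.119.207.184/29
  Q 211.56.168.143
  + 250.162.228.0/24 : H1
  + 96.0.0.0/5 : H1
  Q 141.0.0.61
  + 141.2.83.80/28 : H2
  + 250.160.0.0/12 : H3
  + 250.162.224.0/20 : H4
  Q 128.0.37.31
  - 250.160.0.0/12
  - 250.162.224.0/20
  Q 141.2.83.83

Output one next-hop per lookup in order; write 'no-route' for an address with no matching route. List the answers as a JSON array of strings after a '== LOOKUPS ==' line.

Apply in order:
  add 0.0.0.0/0 -> H1 at depth 0
  add 102.64.0.0/12 -> H4 at depth 12
  lookup 102.64.0.14: bits 011001100100 walk d0:H1→d1:-→d2:-→d3:-→d4:-→d5:-→d6:-→d7:-→d8:-→d9:-→d10:-→d11:-→d12:H4 -> H4
  add 96.0.0.0/4 -> H2 at depth 4
  add 220.119.0.0/16 -> H0 at depth 16
  add 220.119.207.184/29 -> H2 at depth 29
  lookup 102.64.1.53: bits 011001100100 walk d0:H1→d1:-→d2:-→d3:-→d4:H2→d5:-→d6:-→d7:-→d8:-→d9:-→d10:-→d11:-→d12:H4 -> H4
  add 141.0.0.0/12 -> H3 at depth 12
  add 0.0.0.0/0 -> H1 at depth 0
  add 128.0.0.0/1 -> H0 at depth 1
  add 0.0.0.0/0 -> H4 at depth 0
  add 141.0.0.0/12 -> H1 at depth 12
  add 102.74.40.160/28 -> H2 at depth 28
  add 220.119.206.0/23 -> H4 at depth 23
  add 0.0.0.0/0 -> H0 at depth 0
  lookup 128.0.96.245: bits 1000 walk d0:H0→d1:H0→d2:-→d3:-→d4:- -> H0
  lookup 128.1.116.45: bits 1000 walk d0:H0→d1:H0→d2:-→d3:-→d4:- -> H0
  lookup 102.64.5.183: bits 011001100100 walk d0:H0→d1:-→d2:-→d3:-→d4:H2→d5:-→d6:-→d7:-→d8:-→d9:-→d10:-→d11:-→d12:H4 -> H4
  - 220.119.0.0/16 clear@16
  - 220.119.207.184/29 clear@29
  lookup 211.56.168.143: bits 1101 walk d0:H0→d1:H0→d2:-→d3:-→d4:- -> H0
  add 250.162.228.0/24 -> H1 at depth 24
  add 96.0.0.0/5 -> H1 at depth 5
  lookup 141.0.0.61: bits 100011010000 walk d0:H0→d1:H0→d2:-→d3:-→d4:-→d5:-→d6:-→d7:-→d8:-→d9:-→d10:-→d11:-→d12:H1 -> H1
  add 141.2.83.80/28 -> H2 at depth 28
  add 250.160.0.0/12 -> H3 at depth 12
  add 250.162.224.0/20 -> H4 at depth 20
  lookup 128.0.37.31: bits 1000 walk d0:H0→d1:H0→d2:-→d3:-→d4:- -> H0
  - 250.160.0.0/12 clear@12
  - 250.162.224.0/20 clear@20
  lookup 141.2.83.83: bits 1000110100000010010100110101 walk d0:H0→d1:H0→d2:-→d3:-→d4:-→d5:-→d6:-→d7:-→d8:-→d9:-→d10:-→d11:-→d12:H1→d13:-→d14:-→d15:-→d16:-→d17:-→d18:-→d19:-→d20:-→d21:-→d22:-→d23:-→d24:-→d25:-→d26:-→d27:-→d28:H2 -> H2

== LOOKUPS ==
["H4","H4","H0","H0","H4","H0","H1","H0","H2"]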